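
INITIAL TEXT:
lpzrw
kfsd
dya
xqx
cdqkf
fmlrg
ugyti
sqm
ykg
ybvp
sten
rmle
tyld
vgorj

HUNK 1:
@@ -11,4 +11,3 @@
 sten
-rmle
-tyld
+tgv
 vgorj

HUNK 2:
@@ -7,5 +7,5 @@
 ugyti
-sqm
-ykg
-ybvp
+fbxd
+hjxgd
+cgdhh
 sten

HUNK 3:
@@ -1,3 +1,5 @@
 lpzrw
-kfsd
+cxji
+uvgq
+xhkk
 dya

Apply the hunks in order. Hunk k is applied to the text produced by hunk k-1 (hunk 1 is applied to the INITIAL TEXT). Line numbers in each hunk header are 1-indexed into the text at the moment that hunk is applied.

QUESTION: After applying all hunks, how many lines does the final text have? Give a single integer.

Answer: 15

Derivation:
Hunk 1: at line 11 remove [rmle,tyld] add [tgv] -> 13 lines: lpzrw kfsd dya xqx cdqkf fmlrg ugyti sqm ykg ybvp sten tgv vgorj
Hunk 2: at line 7 remove [sqm,ykg,ybvp] add [fbxd,hjxgd,cgdhh] -> 13 lines: lpzrw kfsd dya xqx cdqkf fmlrg ugyti fbxd hjxgd cgdhh sten tgv vgorj
Hunk 3: at line 1 remove [kfsd] add [cxji,uvgq,xhkk] -> 15 lines: lpzrw cxji uvgq xhkk dya xqx cdqkf fmlrg ugyti fbxd hjxgd cgdhh sten tgv vgorj
Final line count: 15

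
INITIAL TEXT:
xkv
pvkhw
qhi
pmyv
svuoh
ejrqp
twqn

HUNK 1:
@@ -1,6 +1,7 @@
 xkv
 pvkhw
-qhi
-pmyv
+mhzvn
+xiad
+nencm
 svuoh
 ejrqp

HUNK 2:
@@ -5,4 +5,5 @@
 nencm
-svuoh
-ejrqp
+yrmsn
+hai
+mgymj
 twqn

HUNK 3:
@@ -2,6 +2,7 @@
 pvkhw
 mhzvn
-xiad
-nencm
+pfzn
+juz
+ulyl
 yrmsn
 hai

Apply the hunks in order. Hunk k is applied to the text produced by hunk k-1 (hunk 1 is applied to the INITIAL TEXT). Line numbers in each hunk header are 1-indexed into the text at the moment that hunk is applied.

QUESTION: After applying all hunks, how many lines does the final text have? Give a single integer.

Answer: 10

Derivation:
Hunk 1: at line 1 remove [qhi,pmyv] add [mhzvn,xiad,nencm] -> 8 lines: xkv pvkhw mhzvn xiad nencm svuoh ejrqp twqn
Hunk 2: at line 5 remove [svuoh,ejrqp] add [yrmsn,hai,mgymj] -> 9 lines: xkv pvkhw mhzvn xiad nencm yrmsn hai mgymj twqn
Hunk 3: at line 2 remove [xiad,nencm] add [pfzn,juz,ulyl] -> 10 lines: xkv pvkhw mhzvn pfzn juz ulyl yrmsn hai mgymj twqn
Final line count: 10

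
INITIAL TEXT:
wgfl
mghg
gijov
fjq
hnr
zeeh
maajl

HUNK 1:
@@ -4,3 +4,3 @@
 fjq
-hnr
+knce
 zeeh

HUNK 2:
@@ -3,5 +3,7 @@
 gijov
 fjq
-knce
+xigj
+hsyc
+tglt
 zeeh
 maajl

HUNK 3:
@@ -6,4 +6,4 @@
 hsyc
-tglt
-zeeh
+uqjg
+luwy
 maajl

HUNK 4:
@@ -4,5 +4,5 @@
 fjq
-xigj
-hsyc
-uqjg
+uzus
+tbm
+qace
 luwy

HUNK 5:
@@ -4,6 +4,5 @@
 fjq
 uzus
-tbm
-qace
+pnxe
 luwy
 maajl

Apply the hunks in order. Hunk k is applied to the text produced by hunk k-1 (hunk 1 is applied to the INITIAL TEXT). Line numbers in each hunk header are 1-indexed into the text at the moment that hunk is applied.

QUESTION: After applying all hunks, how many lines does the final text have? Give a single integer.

Answer: 8

Derivation:
Hunk 1: at line 4 remove [hnr] add [knce] -> 7 lines: wgfl mghg gijov fjq knce zeeh maajl
Hunk 2: at line 3 remove [knce] add [xigj,hsyc,tglt] -> 9 lines: wgfl mghg gijov fjq xigj hsyc tglt zeeh maajl
Hunk 3: at line 6 remove [tglt,zeeh] add [uqjg,luwy] -> 9 lines: wgfl mghg gijov fjq xigj hsyc uqjg luwy maajl
Hunk 4: at line 4 remove [xigj,hsyc,uqjg] add [uzus,tbm,qace] -> 9 lines: wgfl mghg gijov fjq uzus tbm qace luwy maajl
Hunk 5: at line 4 remove [tbm,qace] add [pnxe] -> 8 lines: wgfl mghg gijov fjq uzus pnxe luwy maajl
Final line count: 8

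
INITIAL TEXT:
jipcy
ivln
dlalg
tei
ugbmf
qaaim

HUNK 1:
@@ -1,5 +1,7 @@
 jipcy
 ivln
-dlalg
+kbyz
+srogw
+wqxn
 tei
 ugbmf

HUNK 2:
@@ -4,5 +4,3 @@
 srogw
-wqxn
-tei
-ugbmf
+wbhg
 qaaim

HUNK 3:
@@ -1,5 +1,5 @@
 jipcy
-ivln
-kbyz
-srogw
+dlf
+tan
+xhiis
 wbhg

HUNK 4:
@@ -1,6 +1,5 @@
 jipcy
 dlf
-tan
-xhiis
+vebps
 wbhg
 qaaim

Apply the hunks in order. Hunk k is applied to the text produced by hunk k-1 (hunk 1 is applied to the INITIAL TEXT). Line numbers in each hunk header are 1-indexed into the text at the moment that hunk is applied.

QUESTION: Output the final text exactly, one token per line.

Answer: jipcy
dlf
vebps
wbhg
qaaim

Derivation:
Hunk 1: at line 1 remove [dlalg] add [kbyz,srogw,wqxn] -> 8 lines: jipcy ivln kbyz srogw wqxn tei ugbmf qaaim
Hunk 2: at line 4 remove [wqxn,tei,ugbmf] add [wbhg] -> 6 lines: jipcy ivln kbyz srogw wbhg qaaim
Hunk 3: at line 1 remove [ivln,kbyz,srogw] add [dlf,tan,xhiis] -> 6 lines: jipcy dlf tan xhiis wbhg qaaim
Hunk 4: at line 1 remove [tan,xhiis] add [vebps] -> 5 lines: jipcy dlf vebps wbhg qaaim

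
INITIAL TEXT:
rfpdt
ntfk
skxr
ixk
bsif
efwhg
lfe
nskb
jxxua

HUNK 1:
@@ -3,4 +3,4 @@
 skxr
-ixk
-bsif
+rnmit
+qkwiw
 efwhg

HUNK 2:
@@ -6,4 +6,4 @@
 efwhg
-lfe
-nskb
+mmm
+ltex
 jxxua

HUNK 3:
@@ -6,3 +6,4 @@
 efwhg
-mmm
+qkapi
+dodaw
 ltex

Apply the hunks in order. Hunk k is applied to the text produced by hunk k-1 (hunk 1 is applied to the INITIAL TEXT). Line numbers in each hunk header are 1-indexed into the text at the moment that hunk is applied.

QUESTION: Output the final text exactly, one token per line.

Hunk 1: at line 3 remove [ixk,bsif] add [rnmit,qkwiw] -> 9 lines: rfpdt ntfk skxr rnmit qkwiw efwhg lfe nskb jxxua
Hunk 2: at line 6 remove [lfe,nskb] add [mmm,ltex] -> 9 lines: rfpdt ntfk skxr rnmit qkwiw efwhg mmm ltex jxxua
Hunk 3: at line 6 remove [mmm] add [qkapi,dodaw] -> 10 lines: rfpdt ntfk skxr rnmit qkwiw efwhg qkapi dodaw ltex jxxua

Answer: rfpdt
ntfk
skxr
rnmit
qkwiw
efwhg
qkapi
dodaw
ltex
jxxua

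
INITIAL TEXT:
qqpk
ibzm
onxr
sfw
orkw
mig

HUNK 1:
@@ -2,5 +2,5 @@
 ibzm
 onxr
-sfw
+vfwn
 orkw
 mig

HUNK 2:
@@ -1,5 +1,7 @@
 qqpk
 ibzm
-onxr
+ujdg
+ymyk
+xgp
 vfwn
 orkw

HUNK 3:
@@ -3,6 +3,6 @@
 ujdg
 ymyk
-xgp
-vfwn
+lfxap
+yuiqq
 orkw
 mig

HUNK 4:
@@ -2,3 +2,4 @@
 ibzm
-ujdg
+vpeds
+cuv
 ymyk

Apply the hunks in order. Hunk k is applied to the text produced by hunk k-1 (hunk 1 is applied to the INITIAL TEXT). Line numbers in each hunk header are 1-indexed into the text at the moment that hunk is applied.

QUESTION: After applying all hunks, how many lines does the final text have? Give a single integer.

Hunk 1: at line 2 remove [sfw] add [vfwn] -> 6 lines: qqpk ibzm onxr vfwn orkw mig
Hunk 2: at line 1 remove [onxr] add [ujdg,ymyk,xgp] -> 8 lines: qqpk ibzm ujdg ymyk xgp vfwn orkw mig
Hunk 3: at line 3 remove [xgp,vfwn] add [lfxap,yuiqq] -> 8 lines: qqpk ibzm ujdg ymyk lfxap yuiqq orkw mig
Hunk 4: at line 2 remove [ujdg] add [vpeds,cuv] -> 9 lines: qqpk ibzm vpeds cuv ymyk lfxap yuiqq orkw mig
Final line count: 9

Answer: 9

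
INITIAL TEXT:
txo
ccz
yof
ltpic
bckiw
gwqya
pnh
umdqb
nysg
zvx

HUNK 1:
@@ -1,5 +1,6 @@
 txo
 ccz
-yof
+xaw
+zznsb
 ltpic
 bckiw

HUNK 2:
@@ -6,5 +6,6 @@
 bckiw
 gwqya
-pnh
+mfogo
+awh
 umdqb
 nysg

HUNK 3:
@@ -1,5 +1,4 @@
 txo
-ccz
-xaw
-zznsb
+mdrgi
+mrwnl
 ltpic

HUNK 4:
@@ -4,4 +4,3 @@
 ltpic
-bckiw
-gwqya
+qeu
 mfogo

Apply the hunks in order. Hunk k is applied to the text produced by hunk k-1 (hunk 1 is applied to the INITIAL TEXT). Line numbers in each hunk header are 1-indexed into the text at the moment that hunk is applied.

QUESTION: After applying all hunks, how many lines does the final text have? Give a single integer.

Answer: 10

Derivation:
Hunk 1: at line 1 remove [yof] add [xaw,zznsb] -> 11 lines: txo ccz xaw zznsb ltpic bckiw gwqya pnh umdqb nysg zvx
Hunk 2: at line 6 remove [pnh] add [mfogo,awh] -> 12 lines: txo ccz xaw zznsb ltpic bckiw gwqya mfogo awh umdqb nysg zvx
Hunk 3: at line 1 remove [ccz,xaw,zznsb] add [mdrgi,mrwnl] -> 11 lines: txo mdrgi mrwnl ltpic bckiw gwqya mfogo awh umdqb nysg zvx
Hunk 4: at line 4 remove [bckiw,gwqya] add [qeu] -> 10 lines: txo mdrgi mrwnl ltpic qeu mfogo awh umdqb nysg zvx
Final line count: 10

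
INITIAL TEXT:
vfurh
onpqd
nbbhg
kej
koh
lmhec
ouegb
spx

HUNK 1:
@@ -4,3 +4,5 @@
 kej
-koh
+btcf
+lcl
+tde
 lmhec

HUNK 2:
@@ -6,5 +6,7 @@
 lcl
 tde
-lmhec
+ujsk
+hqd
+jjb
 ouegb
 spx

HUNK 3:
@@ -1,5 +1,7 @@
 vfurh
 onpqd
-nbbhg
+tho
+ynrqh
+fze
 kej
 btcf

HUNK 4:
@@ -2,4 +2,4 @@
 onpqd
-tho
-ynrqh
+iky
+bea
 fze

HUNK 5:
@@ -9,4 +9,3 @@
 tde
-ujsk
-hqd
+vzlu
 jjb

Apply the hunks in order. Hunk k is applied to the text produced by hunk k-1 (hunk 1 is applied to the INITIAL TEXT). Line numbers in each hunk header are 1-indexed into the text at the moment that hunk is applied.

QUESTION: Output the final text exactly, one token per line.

Hunk 1: at line 4 remove [koh] add [btcf,lcl,tde] -> 10 lines: vfurh onpqd nbbhg kej btcf lcl tde lmhec ouegb spx
Hunk 2: at line 6 remove [lmhec] add [ujsk,hqd,jjb] -> 12 lines: vfurh onpqd nbbhg kej btcf lcl tde ujsk hqd jjb ouegb spx
Hunk 3: at line 1 remove [nbbhg] add [tho,ynrqh,fze] -> 14 lines: vfurh onpqd tho ynrqh fze kej btcf lcl tde ujsk hqd jjb ouegb spx
Hunk 4: at line 2 remove [tho,ynrqh] add [iky,bea] -> 14 lines: vfurh onpqd iky bea fze kej btcf lcl tde ujsk hqd jjb ouegb spx
Hunk 5: at line 9 remove [ujsk,hqd] add [vzlu] -> 13 lines: vfurh onpqd iky bea fze kej btcf lcl tde vzlu jjb ouegb spx

Answer: vfurh
onpqd
iky
bea
fze
kej
btcf
lcl
tde
vzlu
jjb
ouegb
spx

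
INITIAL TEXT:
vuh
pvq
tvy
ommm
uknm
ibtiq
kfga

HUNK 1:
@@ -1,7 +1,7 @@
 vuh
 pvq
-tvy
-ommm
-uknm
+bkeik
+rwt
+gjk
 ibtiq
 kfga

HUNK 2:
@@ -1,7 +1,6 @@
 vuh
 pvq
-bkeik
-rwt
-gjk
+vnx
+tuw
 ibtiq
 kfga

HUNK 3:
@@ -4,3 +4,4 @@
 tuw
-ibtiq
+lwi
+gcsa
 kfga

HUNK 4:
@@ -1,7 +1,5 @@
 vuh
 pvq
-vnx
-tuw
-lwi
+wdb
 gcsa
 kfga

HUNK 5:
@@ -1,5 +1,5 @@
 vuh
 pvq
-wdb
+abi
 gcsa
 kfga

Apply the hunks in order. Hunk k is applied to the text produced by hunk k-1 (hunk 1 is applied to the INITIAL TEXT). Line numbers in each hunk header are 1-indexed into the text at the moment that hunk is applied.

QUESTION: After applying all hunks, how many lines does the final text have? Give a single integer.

Answer: 5

Derivation:
Hunk 1: at line 1 remove [tvy,ommm,uknm] add [bkeik,rwt,gjk] -> 7 lines: vuh pvq bkeik rwt gjk ibtiq kfga
Hunk 2: at line 1 remove [bkeik,rwt,gjk] add [vnx,tuw] -> 6 lines: vuh pvq vnx tuw ibtiq kfga
Hunk 3: at line 4 remove [ibtiq] add [lwi,gcsa] -> 7 lines: vuh pvq vnx tuw lwi gcsa kfga
Hunk 4: at line 1 remove [vnx,tuw,lwi] add [wdb] -> 5 lines: vuh pvq wdb gcsa kfga
Hunk 5: at line 1 remove [wdb] add [abi] -> 5 lines: vuh pvq abi gcsa kfga
Final line count: 5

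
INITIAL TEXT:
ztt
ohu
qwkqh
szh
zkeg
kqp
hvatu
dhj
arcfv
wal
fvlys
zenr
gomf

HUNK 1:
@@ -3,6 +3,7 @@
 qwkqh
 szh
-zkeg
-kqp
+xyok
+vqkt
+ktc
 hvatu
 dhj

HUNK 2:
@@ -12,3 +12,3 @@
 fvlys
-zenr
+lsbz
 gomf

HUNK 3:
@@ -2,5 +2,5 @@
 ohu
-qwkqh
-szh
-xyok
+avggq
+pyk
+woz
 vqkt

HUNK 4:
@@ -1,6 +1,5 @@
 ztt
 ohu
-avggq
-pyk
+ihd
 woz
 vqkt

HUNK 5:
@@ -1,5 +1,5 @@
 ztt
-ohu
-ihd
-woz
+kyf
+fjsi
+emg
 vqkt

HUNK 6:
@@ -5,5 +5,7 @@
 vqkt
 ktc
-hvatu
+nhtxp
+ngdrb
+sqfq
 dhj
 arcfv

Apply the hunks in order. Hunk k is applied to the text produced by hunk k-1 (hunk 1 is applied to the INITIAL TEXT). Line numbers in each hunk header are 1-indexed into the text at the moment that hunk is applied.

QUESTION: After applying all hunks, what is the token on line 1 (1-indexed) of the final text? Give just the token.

Hunk 1: at line 3 remove [zkeg,kqp] add [xyok,vqkt,ktc] -> 14 lines: ztt ohu qwkqh szh xyok vqkt ktc hvatu dhj arcfv wal fvlys zenr gomf
Hunk 2: at line 12 remove [zenr] add [lsbz] -> 14 lines: ztt ohu qwkqh szh xyok vqkt ktc hvatu dhj arcfv wal fvlys lsbz gomf
Hunk 3: at line 2 remove [qwkqh,szh,xyok] add [avggq,pyk,woz] -> 14 lines: ztt ohu avggq pyk woz vqkt ktc hvatu dhj arcfv wal fvlys lsbz gomf
Hunk 4: at line 1 remove [avggq,pyk] add [ihd] -> 13 lines: ztt ohu ihd woz vqkt ktc hvatu dhj arcfv wal fvlys lsbz gomf
Hunk 5: at line 1 remove [ohu,ihd,woz] add [kyf,fjsi,emg] -> 13 lines: ztt kyf fjsi emg vqkt ktc hvatu dhj arcfv wal fvlys lsbz gomf
Hunk 6: at line 5 remove [hvatu] add [nhtxp,ngdrb,sqfq] -> 15 lines: ztt kyf fjsi emg vqkt ktc nhtxp ngdrb sqfq dhj arcfv wal fvlys lsbz gomf
Final line 1: ztt

Answer: ztt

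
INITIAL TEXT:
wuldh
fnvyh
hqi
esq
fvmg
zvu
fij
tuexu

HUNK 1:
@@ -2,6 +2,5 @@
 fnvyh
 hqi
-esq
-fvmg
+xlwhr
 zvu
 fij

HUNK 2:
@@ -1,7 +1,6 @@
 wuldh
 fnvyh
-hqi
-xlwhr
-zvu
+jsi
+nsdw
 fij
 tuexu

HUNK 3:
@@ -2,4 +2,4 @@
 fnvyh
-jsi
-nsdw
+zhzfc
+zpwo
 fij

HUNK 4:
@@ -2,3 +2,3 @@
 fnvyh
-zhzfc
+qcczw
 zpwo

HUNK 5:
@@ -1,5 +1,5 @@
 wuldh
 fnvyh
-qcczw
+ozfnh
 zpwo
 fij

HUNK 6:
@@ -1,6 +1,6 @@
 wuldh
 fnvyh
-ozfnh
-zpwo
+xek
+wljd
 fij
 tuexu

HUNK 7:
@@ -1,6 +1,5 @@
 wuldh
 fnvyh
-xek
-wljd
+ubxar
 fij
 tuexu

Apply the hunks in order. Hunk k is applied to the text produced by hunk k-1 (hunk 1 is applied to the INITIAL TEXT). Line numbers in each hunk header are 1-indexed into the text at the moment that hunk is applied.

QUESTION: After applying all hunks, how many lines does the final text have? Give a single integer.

Answer: 5

Derivation:
Hunk 1: at line 2 remove [esq,fvmg] add [xlwhr] -> 7 lines: wuldh fnvyh hqi xlwhr zvu fij tuexu
Hunk 2: at line 1 remove [hqi,xlwhr,zvu] add [jsi,nsdw] -> 6 lines: wuldh fnvyh jsi nsdw fij tuexu
Hunk 3: at line 2 remove [jsi,nsdw] add [zhzfc,zpwo] -> 6 lines: wuldh fnvyh zhzfc zpwo fij tuexu
Hunk 4: at line 2 remove [zhzfc] add [qcczw] -> 6 lines: wuldh fnvyh qcczw zpwo fij tuexu
Hunk 5: at line 1 remove [qcczw] add [ozfnh] -> 6 lines: wuldh fnvyh ozfnh zpwo fij tuexu
Hunk 6: at line 1 remove [ozfnh,zpwo] add [xek,wljd] -> 6 lines: wuldh fnvyh xek wljd fij tuexu
Hunk 7: at line 1 remove [xek,wljd] add [ubxar] -> 5 lines: wuldh fnvyh ubxar fij tuexu
Final line count: 5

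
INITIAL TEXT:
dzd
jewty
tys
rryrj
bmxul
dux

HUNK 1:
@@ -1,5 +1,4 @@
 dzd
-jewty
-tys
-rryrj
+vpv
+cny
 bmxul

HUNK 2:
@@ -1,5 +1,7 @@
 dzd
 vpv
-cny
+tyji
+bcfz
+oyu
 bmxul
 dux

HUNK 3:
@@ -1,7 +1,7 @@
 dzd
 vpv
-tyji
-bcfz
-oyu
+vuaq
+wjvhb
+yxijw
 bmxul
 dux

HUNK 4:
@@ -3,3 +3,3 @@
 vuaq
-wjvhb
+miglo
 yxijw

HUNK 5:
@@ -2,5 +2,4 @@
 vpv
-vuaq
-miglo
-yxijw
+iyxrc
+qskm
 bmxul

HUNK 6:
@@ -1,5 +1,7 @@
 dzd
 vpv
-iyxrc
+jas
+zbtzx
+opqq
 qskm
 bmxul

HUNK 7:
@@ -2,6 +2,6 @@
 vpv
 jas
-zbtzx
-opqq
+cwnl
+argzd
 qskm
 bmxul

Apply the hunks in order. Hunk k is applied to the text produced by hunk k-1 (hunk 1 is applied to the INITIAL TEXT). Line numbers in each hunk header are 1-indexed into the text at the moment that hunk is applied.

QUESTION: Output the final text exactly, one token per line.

Hunk 1: at line 1 remove [jewty,tys,rryrj] add [vpv,cny] -> 5 lines: dzd vpv cny bmxul dux
Hunk 2: at line 1 remove [cny] add [tyji,bcfz,oyu] -> 7 lines: dzd vpv tyji bcfz oyu bmxul dux
Hunk 3: at line 1 remove [tyji,bcfz,oyu] add [vuaq,wjvhb,yxijw] -> 7 lines: dzd vpv vuaq wjvhb yxijw bmxul dux
Hunk 4: at line 3 remove [wjvhb] add [miglo] -> 7 lines: dzd vpv vuaq miglo yxijw bmxul dux
Hunk 5: at line 2 remove [vuaq,miglo,yxijw] add [iyxrc,qskm] -> 6 lines: dzd vpv iyxrc qskm bmxul dux
Hunk 6: at line 1 remove [iyxrc] add [jas,zbtzx,opqq] -> 8 lines: dzd vpv jas zbtzx opqq qskm bmxul dux
Hunk 7: at line 2 remove [zbtzx,opqq] add [cwnl,argzd] -> 8 lines: dzd vpv jas cwnl argzd qskm bmxul dux

Answer: dzd
vpv
jas
cwnl
argzd
qskm
bmxul
dux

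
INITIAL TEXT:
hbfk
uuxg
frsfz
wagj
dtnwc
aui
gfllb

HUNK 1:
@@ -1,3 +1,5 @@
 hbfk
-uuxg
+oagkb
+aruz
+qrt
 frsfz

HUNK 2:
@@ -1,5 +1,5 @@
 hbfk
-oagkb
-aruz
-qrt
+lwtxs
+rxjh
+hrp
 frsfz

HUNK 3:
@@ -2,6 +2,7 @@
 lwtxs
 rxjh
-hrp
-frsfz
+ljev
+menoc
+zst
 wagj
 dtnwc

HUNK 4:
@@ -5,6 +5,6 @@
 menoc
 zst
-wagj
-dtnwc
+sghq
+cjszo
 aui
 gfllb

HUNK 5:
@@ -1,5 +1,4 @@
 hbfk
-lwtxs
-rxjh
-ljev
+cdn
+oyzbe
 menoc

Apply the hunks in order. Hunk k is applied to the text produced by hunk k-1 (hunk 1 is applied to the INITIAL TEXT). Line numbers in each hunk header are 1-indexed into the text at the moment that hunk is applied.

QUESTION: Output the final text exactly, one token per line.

Hunk 1: at line 1 remove [uuxg] add [oagkb,aruz,qrt] -> 9 lines: hbfk oagkb aruz qrt frsfz wagj dtnwc aui gfllb
Hunk 2: at line 1 remove [oagkb,aruz,qrt] add [lwtxs,rxjh,hrp] -> 9 lines: hbfk lwtxs rxjh hrp frsfz wagj dtnwc aui gfllb
Hunk 3: at line 2 remove [hrp,frsfz] add [ljev,menoc,zst] -> 10 lines: hbfk lwtxs rxjh ljev menoc zst wagj dtnwc aui gfllb
Hunk 4: at line 5 remove [wagj,dtnwc] add [sghq,cjszo] -> 10 lines: hbfk lwtxs rxjh ljev menoc zst sghq cjszo aui gfllb
Hunk 5: at line 1 remove [lwtxs,rxjh,ljev] add [cdn,oyzbe] -> 9 lines: hbfk cdn oyzbe menoc zst sghq cjszo aui gfllb

Answer: hbfk
cdn
oyzbe
menoc
zst
sghq
cjszo
aui
gfllb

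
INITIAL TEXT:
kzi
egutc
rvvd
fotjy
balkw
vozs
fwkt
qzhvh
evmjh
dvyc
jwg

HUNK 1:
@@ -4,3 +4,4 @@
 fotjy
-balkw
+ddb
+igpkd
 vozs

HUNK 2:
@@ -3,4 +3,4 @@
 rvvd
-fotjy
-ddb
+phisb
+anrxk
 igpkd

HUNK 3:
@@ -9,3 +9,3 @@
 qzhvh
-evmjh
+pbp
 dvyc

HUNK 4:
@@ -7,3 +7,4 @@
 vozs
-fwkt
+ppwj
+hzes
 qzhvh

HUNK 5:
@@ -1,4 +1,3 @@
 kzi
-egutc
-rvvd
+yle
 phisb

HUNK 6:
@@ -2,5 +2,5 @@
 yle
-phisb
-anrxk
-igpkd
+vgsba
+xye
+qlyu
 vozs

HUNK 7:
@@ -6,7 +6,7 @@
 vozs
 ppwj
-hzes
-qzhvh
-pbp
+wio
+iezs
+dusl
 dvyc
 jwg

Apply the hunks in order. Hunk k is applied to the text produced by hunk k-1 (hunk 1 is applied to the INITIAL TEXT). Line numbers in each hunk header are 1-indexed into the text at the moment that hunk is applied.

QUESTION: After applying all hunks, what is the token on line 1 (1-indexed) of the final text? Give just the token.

Hunk 1: at line 4 remove [balkw] add [ddb,igpkd] -> 12 lines: kzi egutc rvvd fotjy ddb igpkd vozs fwkt qzhvh evmjh dvyc jwg
Hunk 2: at line 3 remove [fotjy,ddb] add [phisb,anrxk] -> 12 lines: kzi egutc rvvd phisb anrxk igpkd vozs fwkt qzhvh evmjh dvyc jwg
Hunk 3: at line 9 remove [evmjh] add [pbp] -> 12 lines: kzi egutc rvvd phisb anrxk igpkd vozs fwkt qzhvh pbp dvyc jwg
Hunk 4: at line 7 remove [fwkt] add [ppwj,hzes] -> 13 lines: kzi egutc rvvd phisb anrxk igpkd vozs ppwj hzes qzhvh pbp dvyc jwg
Hunk 5: at line 1 remove [egutc,rvvd] add [yle] -> 12 lines: kzi yle phisb anrxk igpkd vozs ppwj hzes qzhvh pbp dvyc jwg
Hunk 6: at line 2 remove [phisb,anrxk,igpkd] add [vgsba,xye,qlyu] -> 12 lines: kzi yle vgsba xye qlyu vozs ppwj hzes qzhvh pbp dvyc jwg
Hunk 7: at line 6 remove [hzes,qzhvh,pbp] add [wio,iezs,dusl] -> 12 lines: kzi yle vgsba xye qlyu vozs ppwj wio iezs dusl dvyc jwg
Final line 1: kzi

Answer: kzi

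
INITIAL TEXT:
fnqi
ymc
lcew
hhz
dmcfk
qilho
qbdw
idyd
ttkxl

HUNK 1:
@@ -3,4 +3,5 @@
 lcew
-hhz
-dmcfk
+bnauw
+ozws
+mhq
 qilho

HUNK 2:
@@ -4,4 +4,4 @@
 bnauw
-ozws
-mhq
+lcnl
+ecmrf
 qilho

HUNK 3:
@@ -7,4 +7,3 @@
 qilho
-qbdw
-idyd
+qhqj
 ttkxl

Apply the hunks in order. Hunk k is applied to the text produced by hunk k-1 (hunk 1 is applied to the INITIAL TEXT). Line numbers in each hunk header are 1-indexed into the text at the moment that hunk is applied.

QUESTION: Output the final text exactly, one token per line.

Answer: fnqi
ymc
lcew
bnauw
lcnl
ecmrf
qilho
qhqj
ttkxl

Derivation:
Hunk 1: at line 3 remove [hhz,dmcfk] add [bnauw,ozws,mhq] -> 10 lines: fnqi ymc lcew bnauw ozws mhq qilho qbdw idyd ttkxl
Hunk 2: at line 4 remove [ozws,mhq] add [lcnl,ecmrf] -> 10 lines: fnqi ymc lcew bnauw lcnl ecmrf qilho qbdw idyd ttkxl
Hunk 3: at line 7 remove [qbdw,idyd] add [qhqj] -> 9 lines: fnqi ymc lcew bnauw lcnl ecmrf qilho qhqj ttkxl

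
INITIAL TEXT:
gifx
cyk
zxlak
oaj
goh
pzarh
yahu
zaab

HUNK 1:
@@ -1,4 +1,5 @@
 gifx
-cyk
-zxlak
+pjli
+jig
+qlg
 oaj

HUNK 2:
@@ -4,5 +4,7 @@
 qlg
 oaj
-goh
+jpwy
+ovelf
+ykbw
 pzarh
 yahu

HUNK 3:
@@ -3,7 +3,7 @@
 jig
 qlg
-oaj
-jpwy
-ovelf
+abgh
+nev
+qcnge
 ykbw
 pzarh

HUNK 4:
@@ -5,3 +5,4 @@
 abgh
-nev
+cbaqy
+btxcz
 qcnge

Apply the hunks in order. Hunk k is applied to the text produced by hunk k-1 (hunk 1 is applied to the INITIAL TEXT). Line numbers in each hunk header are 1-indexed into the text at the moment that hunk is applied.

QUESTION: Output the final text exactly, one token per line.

Answer: gifx
pjli
jig
qlg
abgh
cbaqy
btxcz
qcnge
ykbw
pzarh
yahu
zaab

Derivation:
Hunk 1: at line 1 remove [cyk,zxlak] add [pjli,jig,qlg] -> 9 lines: gifx pjli jig qlg oaj goh pzarh yahu zaab
Hunk 2: at line 4 remove [goh] add [jpwy,ovelf,ykbw] -> 11 lines: gifx pjli jig qlg oaj jpwy ovelf ykbw pzarh yahu zaab
Hunk 3: at line 3 remove [oaj,jpwy,ovelf] add [abgh,nev,qcnge] -> 11 lines: gifx pjli jig qlg abgh nev qcnge ykbw pzarh yahu zaab
Hunk 4: at line 5 remove [nev] add [cbaqy,btxcz] -> 12 lines: gifx pjli jig qlg abgh cbaqy btxcz qcnge ykbw pzarh yahu zaab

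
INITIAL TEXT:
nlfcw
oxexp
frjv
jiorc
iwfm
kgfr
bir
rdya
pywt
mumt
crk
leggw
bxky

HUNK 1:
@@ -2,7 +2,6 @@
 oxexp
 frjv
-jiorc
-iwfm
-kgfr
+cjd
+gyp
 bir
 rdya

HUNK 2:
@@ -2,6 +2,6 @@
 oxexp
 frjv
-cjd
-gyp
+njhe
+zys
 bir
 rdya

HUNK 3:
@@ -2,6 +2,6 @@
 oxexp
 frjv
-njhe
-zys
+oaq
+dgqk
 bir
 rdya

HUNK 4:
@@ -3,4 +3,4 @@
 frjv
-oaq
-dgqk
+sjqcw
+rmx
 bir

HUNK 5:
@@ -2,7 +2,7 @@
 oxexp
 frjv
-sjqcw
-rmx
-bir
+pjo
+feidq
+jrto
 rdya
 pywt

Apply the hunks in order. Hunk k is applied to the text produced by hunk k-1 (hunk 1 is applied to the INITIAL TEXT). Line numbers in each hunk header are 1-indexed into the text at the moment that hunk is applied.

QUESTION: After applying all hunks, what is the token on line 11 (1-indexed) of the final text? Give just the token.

Hunk 1: at line 2 remove [jiorc,iwfm,kgfr] add [cjd,gyp] -> 12 lines: nlfcw oxexp frjv cjd gyp bir rdya pywt mumt crk leggw bxky
Hunk 2: at line 2 remove [cjd,gyp] add [njhe,zys] -> 12 lines: nlfcw oxexp frjv njhe zys bir rdya pywt mumt crk leggw bxky
Hunk 3: at line 2 remove [njhe,zys] add [oaq,dgqk] -> 12 lines: nlfcw oxexp frjv oaq dgqk bir rdya pywt mumt crk leggw bxky
Hunk 4: at line 3 remove [oaq,dgqk] add [sjqcw,rmx] -> 12 lines: nlfcw oxexp frjv sjqcw rmx bir rdya pywt mumt crk leggw bxky
Hunk 5: at line 2 remove [sjqcw,rmx,bir] add [pjo,feidq,jrto] -> 12 lines: nlfcw oxexp frjv pjo feidq jrto rdya pywt mumt crk leggw bxky
Final line 11: leggw

Answer: leggw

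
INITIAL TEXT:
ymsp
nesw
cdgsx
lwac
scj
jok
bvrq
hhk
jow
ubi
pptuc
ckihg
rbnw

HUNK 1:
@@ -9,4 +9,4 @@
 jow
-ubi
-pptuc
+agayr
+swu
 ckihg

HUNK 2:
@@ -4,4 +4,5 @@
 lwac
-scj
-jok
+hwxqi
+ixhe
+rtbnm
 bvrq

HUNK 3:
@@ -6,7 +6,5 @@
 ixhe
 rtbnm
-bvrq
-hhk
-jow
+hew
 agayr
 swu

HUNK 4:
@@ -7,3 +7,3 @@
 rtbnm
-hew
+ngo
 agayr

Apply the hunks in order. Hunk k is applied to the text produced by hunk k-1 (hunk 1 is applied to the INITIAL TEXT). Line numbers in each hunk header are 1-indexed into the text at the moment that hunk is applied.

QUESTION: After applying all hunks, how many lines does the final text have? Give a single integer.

Answer: 12

Derivation:
Hunk 1: at line 9 remove [ubi,pptuc] add [agayr,swu] -> 13 lines: ymsp nesw cdgsx lwac scj jok bvrq hhk jow agayr swu ckihg rbnw
Hunk 2: at line 4 remove [scj,jok] add [hwxqi,ixhe,rtbnm] -> 14 lines: ymsp nesw cdgsx lwac hwxqi ixhe rtbnm bvrq hhk jow agayr swu ckihg rbnw
Hunk 3: at line 6 remove [bvrq,hhk,jow] add [hew] -> 12 lines: ymsp nesw cdgsx lwac hwxqi ixhe rtbnm hew agayr swu ckihg rbnw
Hunk 4: at line 7 remove [hew] add [ngo] -> 12 lines: ymsp nesw cdgsx lwac hwxqi ixhe rtbnm ngo agayr swu ckihg rbnw
Final line count: 12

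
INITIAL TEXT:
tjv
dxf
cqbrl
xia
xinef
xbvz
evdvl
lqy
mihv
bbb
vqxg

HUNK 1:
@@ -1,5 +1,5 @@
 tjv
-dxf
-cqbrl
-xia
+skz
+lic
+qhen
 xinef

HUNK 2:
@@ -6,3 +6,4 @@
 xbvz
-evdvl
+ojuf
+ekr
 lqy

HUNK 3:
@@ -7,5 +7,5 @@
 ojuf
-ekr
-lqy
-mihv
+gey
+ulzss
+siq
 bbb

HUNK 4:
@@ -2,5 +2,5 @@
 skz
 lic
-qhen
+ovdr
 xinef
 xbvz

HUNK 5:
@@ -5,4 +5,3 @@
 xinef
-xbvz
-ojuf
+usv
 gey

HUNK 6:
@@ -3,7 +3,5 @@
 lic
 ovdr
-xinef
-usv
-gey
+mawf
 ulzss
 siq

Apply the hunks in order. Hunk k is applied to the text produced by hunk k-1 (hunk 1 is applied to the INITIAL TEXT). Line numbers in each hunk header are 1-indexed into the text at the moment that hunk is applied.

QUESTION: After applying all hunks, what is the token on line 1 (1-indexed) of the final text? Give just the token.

Answer: tjv

Derivation:
Hunk 1: at line 1 remove [dxf,cqbrl,xia] add [skz,lic,qhen] -> 11 lines: tjv skz lic qhen xinef xbvz evdvl lqy mihv bbb vqxg
Hunk 2: at line 6 remove [evdvl] add [ojuf,ekr] -> 12 lines: tjv skz lic qhen xinef xbvz ojuf ekr lqy mihv bbb vqxg
Hunk 3: at line 7 remove [ekr,lqy,mihv] add [gey,ulzss,siq] -> 12 lines: tjv skz lic qhen xinef xbvz ojuf gey ulzss siq bbb vqxg
Hunk 4: at line 2 remove [qhen] add [ovdr] -> 12 lines: tjv skz lic ovdr xinef xbvz ojuf gey ulzss siq bbb vqxg
Hunk 5: at line 5 remove [xbvz,ojuf] add [usv] -> 11 lines: tjv skz lic ovdr xinef usv gey ulzss siq bbb vqxg
Hunk 6: at line 3 remove [xinef,usv,gey] add [mawf] -> 9 lines: tjv skz lic ovdr mawf ulzss siq bbb vqxg
Final line 1: tjv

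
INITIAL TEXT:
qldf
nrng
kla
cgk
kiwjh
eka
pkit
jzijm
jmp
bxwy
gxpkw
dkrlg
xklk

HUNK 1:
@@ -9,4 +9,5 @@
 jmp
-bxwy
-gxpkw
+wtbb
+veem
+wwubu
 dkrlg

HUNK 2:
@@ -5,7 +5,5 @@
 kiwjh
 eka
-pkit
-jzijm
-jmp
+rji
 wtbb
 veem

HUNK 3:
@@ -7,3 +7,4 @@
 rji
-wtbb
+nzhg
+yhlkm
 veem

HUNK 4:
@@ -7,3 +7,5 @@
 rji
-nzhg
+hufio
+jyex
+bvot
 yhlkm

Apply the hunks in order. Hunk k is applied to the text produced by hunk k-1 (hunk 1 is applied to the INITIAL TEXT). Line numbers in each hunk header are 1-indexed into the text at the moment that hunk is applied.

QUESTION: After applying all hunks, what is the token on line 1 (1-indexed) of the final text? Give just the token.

Hunk 1: at line 9 remove [bxwy,gxpkw] add [wtbb,veem,wwubu] -> 14 lines: qldf nrng kla cgk kiwjh eka pkit jzijm jmp wtbb veem wwubu dkrlg xklk
Hunk 2: at line 5 remove [pkit,jzijm,jmp] add [rji] -> 12 lines: qldf nrng kla cgk kiwjh eka rji wtbb veem wwubu dkrlg xklk
Hunk 3: at line 7 remove [wtbb] add [nzhg,yhlkm] -> 13 lines: qldf nrng kla cgk kiwjh eka rji nzhg yhlkm veem wwubu dkrlg xklk
Hunk 4: at line 7 remove [nzhg] add [hufio,jyex,bvot] -> 15 lines: qldf nrng kla cgk kiwjh eka rji hufio jyex bvot yhlkm veem wwubu dkrlg xklk
Final line 1: qldf

Answer: qldf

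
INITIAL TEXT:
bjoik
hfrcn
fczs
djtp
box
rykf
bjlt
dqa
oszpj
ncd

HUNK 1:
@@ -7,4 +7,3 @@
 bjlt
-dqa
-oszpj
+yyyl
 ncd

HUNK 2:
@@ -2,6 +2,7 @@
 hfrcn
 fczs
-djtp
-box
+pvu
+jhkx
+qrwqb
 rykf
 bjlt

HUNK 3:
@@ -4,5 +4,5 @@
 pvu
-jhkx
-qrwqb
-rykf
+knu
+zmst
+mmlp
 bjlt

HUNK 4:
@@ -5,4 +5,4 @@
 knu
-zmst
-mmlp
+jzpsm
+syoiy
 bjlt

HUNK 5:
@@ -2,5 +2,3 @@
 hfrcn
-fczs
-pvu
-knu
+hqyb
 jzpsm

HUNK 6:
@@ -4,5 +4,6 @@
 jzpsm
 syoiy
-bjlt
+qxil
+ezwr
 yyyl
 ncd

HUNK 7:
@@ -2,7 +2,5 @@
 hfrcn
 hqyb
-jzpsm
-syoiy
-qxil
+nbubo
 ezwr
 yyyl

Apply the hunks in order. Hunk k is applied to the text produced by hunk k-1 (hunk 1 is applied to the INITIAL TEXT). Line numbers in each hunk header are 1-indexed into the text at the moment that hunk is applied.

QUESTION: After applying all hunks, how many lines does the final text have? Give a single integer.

Hunk 1: at line 7 remove [dqa,oszpj] add [yyyl] -> 9 lines: bjoik hfrcn fczs djtp box rykf bjlt yyyl ncd
Hunk 2: at line 2 remove [djtp,box] add [pvu,jhkx,qrwqb] -> 10 lines: bjoik hfrcn fczs pvu jhkx qrwqb rykf bjlt yyyl ncd
Hunk 3: at line 4 remove [jhkx,qrwqb,rykf] add [knu,zmst,mmlp] -> 10 lines: bjoik hfrcn fczs pvu knu zmst mmlp bjlt yyyl ncd
Hunk 4: at line 5 remove [zmst,mmlp] add [jzpsm,syoiy] -> 10 lines: bjoik hfrcn fczs pvu knu jzpsm syoiy bjlt yyyl ncd
Hunk 5: at line 2 remove [fczs,pvu,knu] add [hqyb] -> 8 lines: bjoik hfrcn hqyb jzpsm syoiy bjlt yyyl ncd
Hunk 6: at line 4 remove [bjlt] add [qxil,ezwr] -> 9 lines: bjoik hfrcn hqyb jzpsm syoiy qxil ezwr yyyl ncd
Hunk 7: at line 2 remove [jzpsm,syoiy,qxil] add [nbubo] -> 7 lines: bjoik hfrcn hqyb nbubo ezwr yyyl ncd
Final line count: 7

Answer: 7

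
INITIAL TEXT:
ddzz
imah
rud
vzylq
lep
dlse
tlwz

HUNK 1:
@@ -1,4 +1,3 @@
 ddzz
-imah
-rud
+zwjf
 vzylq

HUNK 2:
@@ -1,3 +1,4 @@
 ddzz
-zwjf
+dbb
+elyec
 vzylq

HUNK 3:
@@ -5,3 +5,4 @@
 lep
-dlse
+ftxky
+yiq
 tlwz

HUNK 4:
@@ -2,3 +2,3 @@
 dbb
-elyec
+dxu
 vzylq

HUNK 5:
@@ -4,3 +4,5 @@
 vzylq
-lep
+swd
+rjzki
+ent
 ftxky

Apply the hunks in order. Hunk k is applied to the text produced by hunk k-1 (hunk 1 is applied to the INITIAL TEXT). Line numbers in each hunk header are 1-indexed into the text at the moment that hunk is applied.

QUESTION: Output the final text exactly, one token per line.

Hunk 1: at line 1 remove [imah,rud] add [zwjf] -> 6 lines: ddzz zwjf vzylq lep dlse tlwz
Hunk 2: at line 1 remove [zwjf] add [dbb,elyec] -> 7 lines: ddzz dbb elyec vzylq lep dlse tlwz
Hunk 3: at line 5 remove [dlse] add [ftxky,yiq] -> 8 lines: ddzz dbb elyec vzylq lep ftxky yiq tlwz
Hunk 4: at line 2 remove [elyec] add [dxu] -> 8 lines: ddzz dbb dxu vzylq lep ftxky yiq tlwz
Hunk 5: at line 4 remove [lep] add [swd,rjzki,ent] -> 10 lines: ddzz dbb dxu vzylq swd rjzki ent ftxky yiq tlwz

Answer: ddzz
dbb
dxu
vzylq
swd
rjzki
ent
ftxky
yiq
tlwz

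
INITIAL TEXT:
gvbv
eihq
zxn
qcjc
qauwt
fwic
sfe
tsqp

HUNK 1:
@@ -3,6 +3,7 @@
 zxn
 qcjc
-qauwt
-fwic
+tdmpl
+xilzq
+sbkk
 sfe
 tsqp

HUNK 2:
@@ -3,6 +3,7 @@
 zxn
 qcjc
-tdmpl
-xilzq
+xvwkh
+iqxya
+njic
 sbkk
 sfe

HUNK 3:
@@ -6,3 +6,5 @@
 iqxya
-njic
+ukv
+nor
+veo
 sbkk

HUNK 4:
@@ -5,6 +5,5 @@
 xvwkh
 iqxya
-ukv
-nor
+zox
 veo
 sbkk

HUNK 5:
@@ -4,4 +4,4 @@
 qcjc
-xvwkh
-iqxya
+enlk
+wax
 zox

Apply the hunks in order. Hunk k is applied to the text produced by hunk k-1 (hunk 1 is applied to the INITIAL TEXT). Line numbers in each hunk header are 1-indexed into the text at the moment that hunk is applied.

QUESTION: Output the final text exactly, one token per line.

Hunk 1: at line 3 remove [qauwt,fwic] add [tdmpl,xilzq,sbkk] -> 9 lines: gvbv eihq zxn qcjc tdmpl xilzq sbkk sfe tsqp
Hunk 2: at line 3 remove [tdmpl,xilzq] add [xvwkh,iqxya,njic] -> 10 lines: gvbv eihq zxn qcjc xvwkh iqxya njic sbkk sfe tsqp
Hunk 3: at line 6 remove [njic] add [ukv,nor,veo] -> 12 lines: gvbv eihq zxn qcjc xvwkh iqxya ukv nor veo sbkk sfe tsqp
Hunk 4: at line 5 remove [ukv,nor] add [zox] -> 11 lines: gvbv eihq zxn qcjc xvwkh iqxya zox veo sbkk sfe tsqp
Hunk 5: at line 4 remove [xvwkh,iqxya] add [enlk,wax] -> 11 lines: gvbv eihq zxn qcjc enlk wax zox veo sbkk sfe tsqp

Answer: gvbv
eihq
zxn
qcjc
enlk
wax
zox
veo
sbkk
sfe
tsqp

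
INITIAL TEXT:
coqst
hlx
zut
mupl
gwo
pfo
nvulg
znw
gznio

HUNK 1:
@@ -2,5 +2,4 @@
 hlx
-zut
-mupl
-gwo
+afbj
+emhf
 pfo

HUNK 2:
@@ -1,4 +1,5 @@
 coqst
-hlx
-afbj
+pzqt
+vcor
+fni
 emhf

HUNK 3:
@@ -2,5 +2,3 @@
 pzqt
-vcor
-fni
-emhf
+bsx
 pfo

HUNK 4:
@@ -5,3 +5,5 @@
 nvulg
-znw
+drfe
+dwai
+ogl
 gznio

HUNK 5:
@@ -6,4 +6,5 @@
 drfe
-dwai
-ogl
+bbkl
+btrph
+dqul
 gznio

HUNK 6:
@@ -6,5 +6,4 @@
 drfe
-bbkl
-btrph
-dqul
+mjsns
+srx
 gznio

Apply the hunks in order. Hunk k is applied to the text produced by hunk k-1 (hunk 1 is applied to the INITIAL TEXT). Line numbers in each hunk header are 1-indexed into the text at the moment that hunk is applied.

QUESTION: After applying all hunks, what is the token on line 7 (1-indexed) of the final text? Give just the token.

Answer: mjsns

Derivation:
Hunk 1: at line 2 remove [zut,mupl,gwo] add [afbj,emhf] -> 8 lines: coqst hlx afbj emhf pfo nvulg znw gznio
Hunk 2: at line 1 remove [hlx,afbj] add [pzqt,vcor,fni] -> 9 lines: coqst pzqt vcor fni emhf pfo nvulg znw gznio
Hunk 3: at line 2 remove [vcor,fni,emhf] add [bsx] -> 7 lines: coqst pzqt bsx pfo nvulg znw gznio
Hunk 4: at line 5 remove [znw] add [drfe,dwai,ogl] -> 9 lines: coqst pzqt bsx pfo nvulg drfe dwai ogl gznio
Hunk 5: at line 6 remove [dwai,ogl] add [bbkl,btrph,dqul] -> 10 lines: coqst pzqt bsx pfo nvulg drfe bbkl btrph dqul gznio
Hunk 6: at line 6 remove [bbkl,btrph,dqul] add [mjsns,srx] -> 9 lines: coqst pzqt bsx pfo nvulg drfe mjsns srx gznio
Final line 7: mjsns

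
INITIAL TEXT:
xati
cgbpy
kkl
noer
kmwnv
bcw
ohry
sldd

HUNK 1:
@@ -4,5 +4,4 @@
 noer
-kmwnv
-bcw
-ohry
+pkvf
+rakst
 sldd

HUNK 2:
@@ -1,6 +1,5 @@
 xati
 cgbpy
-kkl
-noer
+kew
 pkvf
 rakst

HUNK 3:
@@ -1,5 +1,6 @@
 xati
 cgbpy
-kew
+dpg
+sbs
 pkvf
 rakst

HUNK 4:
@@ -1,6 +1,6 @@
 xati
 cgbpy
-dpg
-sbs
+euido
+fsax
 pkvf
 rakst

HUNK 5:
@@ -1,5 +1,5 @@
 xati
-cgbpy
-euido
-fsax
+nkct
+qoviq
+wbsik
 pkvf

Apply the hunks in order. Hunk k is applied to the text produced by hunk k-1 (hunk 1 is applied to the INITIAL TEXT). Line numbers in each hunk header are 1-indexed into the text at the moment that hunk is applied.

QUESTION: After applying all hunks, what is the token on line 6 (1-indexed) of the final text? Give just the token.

Hunk 1: at line 4 remove [kmwnv,bcw,ohry] add [pkvf,rakst] -> 7 lines: xati cgbpy kkl noer pkvf rakst sldd
Hunk 2: at line 1 remove [kkl,noer] add [kew] -> 6 lines: xati cgbpy kew pkvf rakst sldd
Hunk 3: at line 1 remove [kew] add [dpg,sbs] -> 7 lines: xati cgbpy dpg sbs pkvf rakst sldd
Hunk 4: at line 1 remove [dpg,sbs] add [euido,fsax] -> 7 lines: xati cgbpy euido fsax pkvf rakst sldd
Hunk 5: at line 1 remove [cgbpy,euido,fsax] add [nkct,qoviq,wbsik] -> 7 lines: xati nkct qoviq wbsik pkvf rakst sldd
Final line 6: rakst

Answer: rakst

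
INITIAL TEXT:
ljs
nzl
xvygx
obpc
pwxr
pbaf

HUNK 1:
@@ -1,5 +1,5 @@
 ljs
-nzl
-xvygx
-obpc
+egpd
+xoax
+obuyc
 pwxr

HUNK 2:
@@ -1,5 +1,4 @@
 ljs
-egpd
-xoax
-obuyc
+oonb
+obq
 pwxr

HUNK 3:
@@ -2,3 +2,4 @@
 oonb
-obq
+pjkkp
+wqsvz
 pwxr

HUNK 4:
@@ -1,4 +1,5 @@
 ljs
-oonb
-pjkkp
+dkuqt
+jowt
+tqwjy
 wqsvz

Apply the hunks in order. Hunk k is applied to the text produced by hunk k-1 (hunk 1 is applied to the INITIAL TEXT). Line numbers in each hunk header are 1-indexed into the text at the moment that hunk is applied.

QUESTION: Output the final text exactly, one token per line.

Hunk 1: at line 1 remove [nzl,xvygx,obpc] add [egpd,xoax,obuyc] -> 6 lines: ljs egpd xoax obuyc pwxr pbaf
Hunk 2: at line 1 remove [egpd,xoax,obuyc] add [oonb,obq] -> 5 lines: ljs oonb obq pwxr pbaf
Hunk 3: at line 2 remove [obq] add [pjkkp,wqsvz] -> 6 lines: ljs oonb pjkkp wqsvz pwxr pbaf
Hunk 4: at line 1 remove [oonb,pjkkp] add [dkuqt,jowt,tqwjy] -> 7 lines: ljs dkuqt jowt tqwjy wqsvz pwxr pbaf

Answer: ljs
dkuqt
jowt
tqwjy
wqsvz
pwxr
pbaf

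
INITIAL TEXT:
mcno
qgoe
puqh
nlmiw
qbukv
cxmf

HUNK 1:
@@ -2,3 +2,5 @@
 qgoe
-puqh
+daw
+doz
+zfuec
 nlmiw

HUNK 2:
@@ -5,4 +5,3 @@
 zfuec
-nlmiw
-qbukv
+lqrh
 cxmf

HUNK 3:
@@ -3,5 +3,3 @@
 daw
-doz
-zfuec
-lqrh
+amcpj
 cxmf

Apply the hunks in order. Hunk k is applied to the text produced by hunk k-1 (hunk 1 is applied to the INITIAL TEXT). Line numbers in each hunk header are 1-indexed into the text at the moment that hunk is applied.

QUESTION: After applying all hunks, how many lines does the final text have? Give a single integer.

Hunk 1: at line 2 remove [puqh] add [daw,doz,zfuec] -> 8 lines: mcno qgoe daw doz zfuec nlmiw qbukv cxmf
Hunk 2: at line 5 remove [nlmiw,qbukv] add [lqrh] -> 7 lines: mcno qgoe daw doz zfuec lqrh cxmf
Hunk 3: at line 3 remove [doz,zfuec,lqrh] add [amcpj] -> 5 lines: mcno qgoe daw amcpj cxmf
Final line count: 5

Answer: 5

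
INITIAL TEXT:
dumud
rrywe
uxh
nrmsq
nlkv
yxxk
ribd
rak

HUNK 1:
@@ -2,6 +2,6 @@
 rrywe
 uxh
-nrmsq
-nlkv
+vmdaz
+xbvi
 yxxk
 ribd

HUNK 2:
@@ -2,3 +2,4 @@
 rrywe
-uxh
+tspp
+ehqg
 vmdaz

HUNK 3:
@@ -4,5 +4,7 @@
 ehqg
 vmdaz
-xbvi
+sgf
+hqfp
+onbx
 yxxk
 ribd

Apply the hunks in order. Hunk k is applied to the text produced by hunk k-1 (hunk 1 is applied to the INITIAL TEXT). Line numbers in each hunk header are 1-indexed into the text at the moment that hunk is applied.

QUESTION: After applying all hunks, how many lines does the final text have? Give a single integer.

Hunk 1: at line 2 remove [nrmsq,nlkv] add [vmdaz,xbvi] -> 8 lines: dumud rrywe uxh vmdaz xbvi yxxk ribd rak
Hunk 2: at line 2 remove [uxh] add [tspp,ehqg] -> 9 lines: dumud rrywe tspp ehqg vmdaz xbvi yxxk ribd rak
Hunk 3: at line 4 remove [xbvi] add [sgf,hqfp,onbx] -> 11 lines: dumud rrywe tspp ehqg vmdaz sgf hqfp onbx yxxk ribd rak
Final line count: 11

Answer: 11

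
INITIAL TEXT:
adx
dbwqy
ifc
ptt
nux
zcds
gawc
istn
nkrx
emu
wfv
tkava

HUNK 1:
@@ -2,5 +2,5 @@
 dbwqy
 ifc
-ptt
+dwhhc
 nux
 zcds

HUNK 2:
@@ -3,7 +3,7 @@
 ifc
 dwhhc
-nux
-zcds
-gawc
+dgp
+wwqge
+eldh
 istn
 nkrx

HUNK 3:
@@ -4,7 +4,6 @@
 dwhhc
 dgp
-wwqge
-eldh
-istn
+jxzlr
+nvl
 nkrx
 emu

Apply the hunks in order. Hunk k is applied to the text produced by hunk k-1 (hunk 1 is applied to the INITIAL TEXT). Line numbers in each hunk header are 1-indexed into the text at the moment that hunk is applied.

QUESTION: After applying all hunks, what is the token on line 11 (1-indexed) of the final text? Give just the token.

Hunk 1: at line 2 remove [ptt] add [dwhhc] -> 12 lines: adx dbwqy ifc dwhhc nux zcds gawc istn nkrx emu wfv tkava
Hunk 2: at line 3 remove [nux,zcds,gawc] add [dgp,wwqge,eldh] -> 12 lines: adx dbwqy ifc dwhhc dgp wwqge eldh istn nkrx emu wfv tkava
Hunk 3: at line 4 remove [wwqge,eldh,istn] add [jxzlr,nvl] -> 11 lines: adx dbwqy ifc dwhhc dgp jxzlr nvl nkrx emu wfv tkava
Final line 11: tkava

Answer: tkava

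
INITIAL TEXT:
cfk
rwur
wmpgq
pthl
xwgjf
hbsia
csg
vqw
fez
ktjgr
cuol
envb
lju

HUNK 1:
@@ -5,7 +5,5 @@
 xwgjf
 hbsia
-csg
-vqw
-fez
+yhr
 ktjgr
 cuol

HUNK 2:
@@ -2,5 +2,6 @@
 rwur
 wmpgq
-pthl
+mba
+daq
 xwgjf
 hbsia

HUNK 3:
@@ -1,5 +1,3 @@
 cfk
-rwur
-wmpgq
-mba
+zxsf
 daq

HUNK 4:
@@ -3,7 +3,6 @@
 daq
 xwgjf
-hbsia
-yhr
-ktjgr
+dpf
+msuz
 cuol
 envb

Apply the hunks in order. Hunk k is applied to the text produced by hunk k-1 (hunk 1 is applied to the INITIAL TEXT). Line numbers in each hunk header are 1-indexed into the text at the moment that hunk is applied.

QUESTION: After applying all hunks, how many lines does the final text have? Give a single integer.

Hunk 1: at line 5 remove [csg,vqw,fez] add [yhr] -> 11 lines: cfk rwur wmpgq pthl xwgjf hbsia yhr ktjgr cuol envb lju
Hunk 2: at line 2 remove [pthl] add [mba,daq] -> 12 lines: cfk rwur wmpgq mba daq xwgjf hbsia yhr ktjgr cuol envb lju
Hunk 3: at line 1 remove [rwur,wmpgq,mba] add [zxsf] -> 10 lines: cfk zxsf daq xwgjf hbsia yhr ktjgr cuol envb lju
Hunk 4: at line 3 remove [hbsia,yhr,ktjgr] add [dpf,msuz] -> 9 lines: cfk zxsf daq xwgjf dpf msuz cuol envb lju
Final line count: 9

Answer: 9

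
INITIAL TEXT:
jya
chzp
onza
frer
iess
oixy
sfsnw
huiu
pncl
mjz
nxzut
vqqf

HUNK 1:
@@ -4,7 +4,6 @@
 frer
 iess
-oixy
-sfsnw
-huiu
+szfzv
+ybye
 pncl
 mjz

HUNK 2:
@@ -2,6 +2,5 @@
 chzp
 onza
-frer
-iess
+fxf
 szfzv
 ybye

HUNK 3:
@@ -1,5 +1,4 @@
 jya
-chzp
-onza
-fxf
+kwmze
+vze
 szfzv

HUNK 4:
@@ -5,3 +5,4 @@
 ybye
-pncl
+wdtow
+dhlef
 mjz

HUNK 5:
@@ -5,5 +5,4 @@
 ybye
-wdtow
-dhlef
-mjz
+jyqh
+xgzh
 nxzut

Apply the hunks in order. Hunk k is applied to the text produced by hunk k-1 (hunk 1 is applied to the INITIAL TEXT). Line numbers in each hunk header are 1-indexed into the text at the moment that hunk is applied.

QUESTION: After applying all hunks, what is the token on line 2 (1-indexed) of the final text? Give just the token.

Answer: kwmze

Derivation:
Hunk 1: at line 4 remove [oixy,sfsnw,huiu] add [szfzv,ybye] -> 11 lines: jya chzp onza frer iess szfzv ybye pncl mjz nxzut vqqf
Hunk 2: at line 2 remove [frer,iess] add [fxf] -> 10 lines: jya chzp onza fxf szfzv ybye pncl mjz nxzut vqqf
Hunk 3: at line 1 remove [chzp,onza,fxf] add [kwmze,vze] -> 9 lines: jya kwmze vze szfzv ybye pncl mjz nxzut vqqf
Hunk 4: at line 5 remove [pncl] add [wdtow,dhlef] -> 10 lines: jya kwmze vze szfzv ybye wdtow dhlef mjz nxzut vqqf
Hunk 5: at line 5 remove [wdtow,dhlef,mjz] add [jyqh,xgzh] -> 9 lines: jya kwmze vze szfzv ybye jyqh xgzh nxzut vqqf
Final line 2: kwmze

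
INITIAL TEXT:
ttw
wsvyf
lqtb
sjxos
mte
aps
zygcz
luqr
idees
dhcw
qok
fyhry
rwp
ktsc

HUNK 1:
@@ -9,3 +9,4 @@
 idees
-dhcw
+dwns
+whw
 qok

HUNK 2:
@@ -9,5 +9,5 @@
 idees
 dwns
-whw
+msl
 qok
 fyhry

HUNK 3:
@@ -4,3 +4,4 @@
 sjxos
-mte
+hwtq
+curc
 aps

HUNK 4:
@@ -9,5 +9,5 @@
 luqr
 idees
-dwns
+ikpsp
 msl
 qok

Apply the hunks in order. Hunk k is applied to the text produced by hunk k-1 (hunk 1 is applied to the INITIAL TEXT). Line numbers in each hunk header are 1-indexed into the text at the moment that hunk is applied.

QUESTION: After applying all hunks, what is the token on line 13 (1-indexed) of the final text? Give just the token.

Answer: qok

Derivation:
Hunk 1: at line 9 remove [dhcw] add [dwns,whw] -> 15 lines: ttw wsvyf lqtb sjxos mte aps zygcz luqr idees dwns whw qok fyhry rwp ktsc
Hunk 2: at line 9 remove [whw] add [msl] -> 15 lines: ttw wsvyf lqtb sjxos mte aps zygcz luqr idees dwns msl qok fyhry rwp ktsc
Hunk 3: at line 4 remove [mte] add [hwtq,curc] -> 16 lines: ttw wsvyf lqtb sjxos hwtq curc aps zygcz luqr idees dwns msl qok fyhry rwp ktsc
Hunk 4: at line 9 remove [dwns] add [ikpsp] -> 16 lines: ttw wsvyf lqtb sjxos hwtq curc aps zygcz luqr idees ikpsp msl qok fyhry rwp ktsc
Final line 13: qok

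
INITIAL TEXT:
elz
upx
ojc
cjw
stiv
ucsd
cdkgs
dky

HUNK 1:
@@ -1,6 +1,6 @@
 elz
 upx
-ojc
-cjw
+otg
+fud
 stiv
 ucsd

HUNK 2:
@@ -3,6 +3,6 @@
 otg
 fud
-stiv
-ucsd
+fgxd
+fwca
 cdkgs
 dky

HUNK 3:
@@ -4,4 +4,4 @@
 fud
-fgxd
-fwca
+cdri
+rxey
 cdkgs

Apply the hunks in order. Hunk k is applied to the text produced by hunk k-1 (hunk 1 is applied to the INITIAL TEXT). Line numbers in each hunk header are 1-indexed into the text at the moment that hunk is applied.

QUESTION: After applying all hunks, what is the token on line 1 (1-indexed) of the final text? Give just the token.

Answer: elz

Derivation:
Hunk 1: at line 1 remove [ojc,cjw] add [otg,fud] -> 8 lines: elz upx otg fud stiv ucsd cdkgs dky
Hunk 2: at line 3 remove [stiv,ucsd] add [fgxd,fwca] -> 8 lines: elz upx otg fud fgxd fwca cdkgs dky
Hunk 3: at line 4 remove [fgxd,fwca] add [cdri,rxey] -> 8 lines: elz upx otg fud cdri rxey cdkgs dky
Final line 1: elz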